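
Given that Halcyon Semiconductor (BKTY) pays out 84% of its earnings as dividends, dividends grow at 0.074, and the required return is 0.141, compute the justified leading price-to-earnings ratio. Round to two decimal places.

Justified leading P/E = b/(r−g) = 0.84/(0.141−0.074) = 12.5373

12.54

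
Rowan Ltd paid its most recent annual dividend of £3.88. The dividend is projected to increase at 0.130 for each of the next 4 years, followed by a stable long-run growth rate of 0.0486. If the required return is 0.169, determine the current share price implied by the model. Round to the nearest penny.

Two-stage DDM. Project D₁…D_4 at 0.13, terminal growth 0.0486, discount at r = 0.169.
D_1 = 4.3844
D_2 = 4.9544
D_3 = 5.5984
D_4 = 6.3262
Terminal value at t=4: TV = D_5/(r−g) = 6.6337/(0.169−0.0486) = 55.0971
P₀ = 4.3844/(1+0.169)^1 + 4.9544/(1+0.169)^2 + 5.5984/(1+0.169)^3 + 6.3262/(1+0.169)^4 + 55.0971/(1+0.169)^4 = 43.7713

£43.77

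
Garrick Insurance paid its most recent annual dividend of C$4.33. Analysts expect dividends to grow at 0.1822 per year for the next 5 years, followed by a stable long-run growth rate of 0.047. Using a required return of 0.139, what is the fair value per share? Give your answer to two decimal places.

Two-stage DDM. Project D₁…D_5 at 0.1822, terminal growth 0.047, discount at r = 0.139.
D_1 = 5.1189
D_2 = 6.0516
D_3 = 7.1542
D_4 = 8.4577
D_5 = 9.9987
Terminal value at t=5: TV = D_6/(r−g) = 10.4686/(0.139−0.047) = 113.7893
P₀ = 5.1189/(1+0.139)^1 + 6.0516/(1+0.139)^2 + 7.1542/(1+0.139)^3 + 8.4577/(1+0.139)^4 + 9.9987/(1+0.139)^5 + 113.7893/(1+0.139)^5 = 83.6001

C$83.60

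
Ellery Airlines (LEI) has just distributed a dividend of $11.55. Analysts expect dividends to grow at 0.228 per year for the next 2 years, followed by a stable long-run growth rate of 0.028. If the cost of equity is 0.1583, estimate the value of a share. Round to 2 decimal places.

$127.65

Two-stage DDM. Project D₁…D_2 at 0.228, terminal growth 0.028, discount at r = 0.1583.
D_1 = 14.1834
D_2 = 17.4172
Terminal value at t=2: TV = D_3/(r−g) = 17.9049/(0.1583−0.028) = 137.4129
P₀ = 14.1834/(1+0.1583)^1 + 17.4172/(1+0.1583)^2 + 137.4129/(1+0.1583)^2 = 127.6470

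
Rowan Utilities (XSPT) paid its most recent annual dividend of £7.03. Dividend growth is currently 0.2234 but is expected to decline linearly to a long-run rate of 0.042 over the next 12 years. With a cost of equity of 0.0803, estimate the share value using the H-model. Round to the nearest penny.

H-model: P₀ = D₀[(1+g_L) + H(g_S−g_L)]/(r−g_L), with H = 12/2 = 6.
P₀ = 7.03 × [(1+0.042) + 6×(0.2234−0.042)] / (0.0803−0.042)
   = 7.03 × 2.1304 / 0.0383 = 391.0369

£391.04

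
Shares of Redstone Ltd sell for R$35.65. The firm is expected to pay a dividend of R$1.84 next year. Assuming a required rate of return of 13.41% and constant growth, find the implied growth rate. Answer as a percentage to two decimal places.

8.25%

From P₀ = D₁/(r − g), the implied growth is g = r − D₁/P₀.
g = 0.1341 − 1.84/35.65 = 0.1341 − 0.05161 = 0.08249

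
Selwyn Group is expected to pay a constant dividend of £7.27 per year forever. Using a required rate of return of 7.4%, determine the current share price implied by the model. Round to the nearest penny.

£98.24

Zero-growth DDM (perpetuity): P₀ = D/r = 7.27 / 0.074 = 98.2432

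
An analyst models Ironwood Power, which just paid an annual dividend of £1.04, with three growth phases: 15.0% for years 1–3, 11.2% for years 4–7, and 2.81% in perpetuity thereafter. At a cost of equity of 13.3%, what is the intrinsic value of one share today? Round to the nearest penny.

£17.26

Three-stage DDM. Project D₁…D_7; terminal Gordon value at t=7 with g = 0.0281; discount at r = 0.133.
D_1 = 1.1960
D_2 = 1.3754
D_3 = 1.5817
D_4 = 1.7589
D_5 = 1.9559
D_6 = 2.1749
D_7 = 2.4185
TV_7 = 2.4865/(0.133−0.0281) = 23.7031
P₀ = Σ Dₜ/(1+r)ᵗ + TV_7/(1+r)^7 = 17.2568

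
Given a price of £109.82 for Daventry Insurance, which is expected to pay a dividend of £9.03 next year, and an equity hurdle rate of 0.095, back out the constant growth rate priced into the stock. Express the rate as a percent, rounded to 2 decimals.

From P₀ = D₁/(r − g), the implied growth is g = r − D₁/P₀.
g = 0.095 − 9.03/109.82 = 0.095 − 0.08223 = 0.01277

1.28%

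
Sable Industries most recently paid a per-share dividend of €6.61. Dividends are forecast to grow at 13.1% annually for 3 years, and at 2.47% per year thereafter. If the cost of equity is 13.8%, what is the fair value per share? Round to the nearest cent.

€78.27

Two-stage DDM. Project D₁…D_3 at 0.131, terminal growth 0.0247, discount at r = 0.138.
D_1 = 7.4759
D_2 = 8.4553
D_3 = 9.5629
Terminal value at t=3: TV = D_4/(r−g) = 9.7991/(0.138−0.0247) = 86.4880
P₀ = 7.4759/(1+0.138)^1 + 8.4553/(1+0.138)^2 + 9.5629/(1+0.138)^3 + 86.4880/(1+0.138)^3 = 78.2723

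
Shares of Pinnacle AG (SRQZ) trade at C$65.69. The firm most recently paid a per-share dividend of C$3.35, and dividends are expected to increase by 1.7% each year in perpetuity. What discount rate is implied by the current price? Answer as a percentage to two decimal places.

Rearranging the constant-growth DDM: r = D₁/P₀ + g.
D₁ = 3.35 × (1 + 0.017) = 3.4069.
r = 3.4069 / 65.69 + 0.017 = 0.05186 + 0.017 = 0.06886

6.89%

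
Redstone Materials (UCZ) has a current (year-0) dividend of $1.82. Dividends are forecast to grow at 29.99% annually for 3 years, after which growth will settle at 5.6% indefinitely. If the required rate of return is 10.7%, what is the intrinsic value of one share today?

Two-stage DDM. Project D₁…D_3 at 0.2999, terminal growth 0.056, discount at r = 0.107.
D_1 = 2.3658
D_2 = 3.0753
D_3 = 3.9976
Terminal value at t=3: TV = D_4/(r−g) = 4.2215/(0.107−0.056) = 82.7742
P₀ = 2.3658/(1+0.107)^1 + 3.0753/(1+0.107)^2 + 3.9976/(1+0.107)^3 + 82.7742/(1+0.107)^3 = 68.6107

$68.61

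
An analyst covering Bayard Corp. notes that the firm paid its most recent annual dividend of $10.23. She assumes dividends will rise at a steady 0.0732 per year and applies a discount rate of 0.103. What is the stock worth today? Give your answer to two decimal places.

Gordon growth model: P₀ = D₁/(r − g). D₁ = 10.23 × (1 + 0.0732) = 10.9788.
P₀ = 10.9788 / (0.103 − 0.0732) = 10.9788 / 0.0298 = 368.4173

$368.42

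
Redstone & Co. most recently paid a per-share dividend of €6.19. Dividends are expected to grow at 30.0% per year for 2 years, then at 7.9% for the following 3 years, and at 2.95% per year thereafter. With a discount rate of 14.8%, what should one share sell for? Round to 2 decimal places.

Three-stage DDM. Project D₁…D_5; terminal Gordon value at t=5 with g = 0.0295; discount at r = 0.148.
D_1 = 8.0470
D_2 = 10.4611
D_3 = 11.2875
D_4 = 12.1792
D_5 = 13.1414
TV_5 = 13.5291/(0.148−0.0295) = 114.1694
P₀ = Σ Dₜ/(1+r)ᵗ + TV_5/(1+r)^5 = 93.2693

€93.27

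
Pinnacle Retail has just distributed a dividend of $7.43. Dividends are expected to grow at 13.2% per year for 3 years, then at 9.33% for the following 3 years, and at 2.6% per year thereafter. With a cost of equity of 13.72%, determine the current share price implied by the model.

Three-stage DDM. Project D₁…D_6; terminal Gordon value at t=6 with g = 0.026; discount at r = 0.1372.
D_1 = 8.4108
D_2 = 9.5210
D_3 = 10.7777
D_4 = 11.7833
D_5 = 12.8827
D_6 = 14.0847
TV_6 = 14.4509/(0.1372−0.026) = 129.9537
P₀ = Σ Dₜ/(1+r)ᵗ + TV_6/(1+r)^6 = 102.5034

$102.50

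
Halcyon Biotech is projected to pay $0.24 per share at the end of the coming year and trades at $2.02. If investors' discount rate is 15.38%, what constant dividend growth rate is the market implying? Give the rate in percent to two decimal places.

From P₀ = D₁/(r − g), the implied growth is g = r − D₁/P₀.
g = 0.1538 − 0.24/2.02 = 0.1538 − 0.11881 = 0.03499

3.50%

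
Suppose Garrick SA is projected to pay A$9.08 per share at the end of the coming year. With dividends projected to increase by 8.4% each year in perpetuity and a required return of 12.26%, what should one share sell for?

Gordon growth model: P₀ = D₁/(r − g), with D₁ = 9.08 given directly.
P₀ = 9.0800 / (0.1226 − 0.084) = 9.0800 / 0.0386 = 235.2332

A$235.23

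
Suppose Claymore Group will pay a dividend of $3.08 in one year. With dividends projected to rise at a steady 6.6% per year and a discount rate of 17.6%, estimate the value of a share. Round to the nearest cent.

Gordon growth model: P₀ = D₁/(r − g), with D₁ = 3.08 given directly.
P₀ = 3.0800 / (0.176 − 0.066) = 3.0800 / 0.11 = 28.0000

$28.00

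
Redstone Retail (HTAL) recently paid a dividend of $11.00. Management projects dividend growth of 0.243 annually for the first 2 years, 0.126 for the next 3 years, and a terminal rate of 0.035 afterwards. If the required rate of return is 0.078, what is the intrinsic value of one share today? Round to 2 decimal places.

$476.38

Three-stage DDM. Project D₁…D_5; terminal Gordon value at t=5 with g = 0.035; discount at r = 0.078.
D_1 = 13.6730
D_2 = 16.9955
D_3 = 19.1370
D_4 = 21.5482
D_5 = 24.2633
TV_5 = 25.1125/(0.078−0.035) = 584.0123
P₀ = Σ Dₜ/(1+r)ᵗ + TV_5/(1+r)^5 = 476.3782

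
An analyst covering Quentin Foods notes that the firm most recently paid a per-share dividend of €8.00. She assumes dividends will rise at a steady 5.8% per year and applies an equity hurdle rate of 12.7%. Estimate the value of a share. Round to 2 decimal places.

€122.67

Gordon growth model: P₀ = D₁/(r − g). D₁ = 8.00 × (1 + 0.058) = 8.4640.
P₀ = 8.4640 / (0.127 − 0.058) = 8.4640 / 0.069 = 122.6667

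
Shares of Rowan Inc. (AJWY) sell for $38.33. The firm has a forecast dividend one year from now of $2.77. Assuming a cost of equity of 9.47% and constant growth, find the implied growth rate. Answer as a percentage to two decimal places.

2.24%

From P₀ = D₁/(r − g), the implied growth is g = r − D₁/P₀.
g = 0.0947 − 2.77/38.33 = 0.0947 − 0.07227 = 0.02243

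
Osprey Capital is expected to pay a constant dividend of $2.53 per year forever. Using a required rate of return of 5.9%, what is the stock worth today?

$42.88

Zero-growth DDM (perpetuity): P₀ = D/r = 2.53 / 0.059 = 42.8814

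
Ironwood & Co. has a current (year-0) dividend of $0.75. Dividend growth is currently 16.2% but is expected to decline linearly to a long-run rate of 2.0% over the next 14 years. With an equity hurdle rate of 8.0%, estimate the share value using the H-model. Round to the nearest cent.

H-model: P₀ = D₀[(1+g_L) + H(g_S−g_L)]/(r−g_L), with H = 14/2 = 7.
P₀ = 0.75 × [(1+0.02) + 7×(0.162−0.02)] / (0.08−0.02)
   = 0.75 × 2.0140 / 0.06 = 25.1750

$25.18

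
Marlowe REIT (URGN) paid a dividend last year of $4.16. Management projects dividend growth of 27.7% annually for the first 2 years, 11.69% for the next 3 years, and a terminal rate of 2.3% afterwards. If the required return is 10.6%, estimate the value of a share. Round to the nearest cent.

Three-stage DDM. Project D₁…D_5; terminal Gordon value at t=5 with g = 0.023; discount at r = 0.106.
D_1 = 5.3123
D_2 = 6.7838
D_3 = 7.5769
D_4 = 8.4626
D_5 = 9.4519
TV_5 = 9.6693/(0.106−0.023) = 116.4972
P₀ = Σ Dₜ/(1+r)ᵗ + TV_5/(1+r)^5 = 97.7112

$97.71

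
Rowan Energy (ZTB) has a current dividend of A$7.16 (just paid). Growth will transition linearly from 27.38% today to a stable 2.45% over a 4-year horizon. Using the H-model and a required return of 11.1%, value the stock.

H-model: P₀ = D₀[(1+g_L) + H(g_S−g_L)]/(r−g_L), with H = 4/2 = 2.
P₀ = 7.16 × [(1+0.0245) + 2×(0.2738−0.0245)] / (0.111−0.0245)
   = 7.16 × 1.5231 / 0.0865 = 126.0739

A$126.07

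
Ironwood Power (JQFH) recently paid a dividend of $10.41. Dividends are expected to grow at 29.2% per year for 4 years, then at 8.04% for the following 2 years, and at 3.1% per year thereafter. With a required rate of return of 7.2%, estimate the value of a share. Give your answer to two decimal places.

Three-stage DDM. Project D₁…D_6; terminal Gordon value at t=6 with g = 0.031; discount at r = 0.072.
D_1 = 13.4497
D_2 = 17.3770
D_3 = 22.4511
D_4 = 29.0069
D_5 = 31.3390
D_6 = 33.8587
TV_6 = 34.9083/(0.072−0.031) = 851.4218
P₀ = Σ Dₜ/(1+r)ᵗ + TV_6/(1+r)^6 = 673.3202

$673.32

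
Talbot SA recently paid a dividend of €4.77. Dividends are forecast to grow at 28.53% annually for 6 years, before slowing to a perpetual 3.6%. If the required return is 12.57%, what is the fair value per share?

Two-stage DDM. Project D₁…D_6 at 0.2853, terminal growth 0.036, discount at r = 0.1257.
D_1 = 6.1309
D_2 = 7.8800
D_3 = 10.1282
D_4 = 13.0178
D_5 = 16.7317
D_6 = 21.5053
Terminal value at t=6: TV = D_7/(r−g) = 22.2795/(0.1257−0.036) = 248.3778
P₀ = 6.1309/(1+0.1257)^1 + 7.8800/(1+0.1257)^2 + 10.1282/(1+0.1257)^3 + 13.0178/(1+0.1257)^4 + 16.7317/(1+0.1257)^5 + 21.5053/(1+0.1257)^6 + 248.3778/(1+0.1257)^6 = 168.7570

€168.76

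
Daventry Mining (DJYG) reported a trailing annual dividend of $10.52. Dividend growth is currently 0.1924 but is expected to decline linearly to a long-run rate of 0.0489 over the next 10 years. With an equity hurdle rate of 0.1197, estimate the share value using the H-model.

$262.47

H-model: P₀ = D₀[(1+g_L) + H(g_S−g_L)]/(r−g_L), with H = 10/2 = 5.
P₀ = 10.52 × [(1+0.0489) + 5×(0.1924−0.0489)] / (0.1197−0.0489)
   = 10.52 × 1.7664 / 0.0708 = 262.4651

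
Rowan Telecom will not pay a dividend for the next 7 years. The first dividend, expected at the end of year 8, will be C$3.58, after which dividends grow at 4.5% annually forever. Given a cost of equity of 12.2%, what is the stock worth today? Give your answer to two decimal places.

C$20.77

Deferred-dividend DDM. At t=7 the remaining stream is a growing perpetuity with first payment D_8 = 3.58.
V_7 = D_8/(r−g) = 3.58/(0.122−0.045) = 46.4935
P₀ = V_7/(1+r)^7 = 46.4935/(1+0.122)^7 = 20.7703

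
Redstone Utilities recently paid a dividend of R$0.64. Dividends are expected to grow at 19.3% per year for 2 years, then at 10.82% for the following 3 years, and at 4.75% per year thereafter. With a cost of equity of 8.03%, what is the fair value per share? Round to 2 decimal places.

R$30.86

Three-stage DDM. Project D₁…D_5; terminal Gordon value at t=5 with g = 0.0475; discount at r = 0.0803.
D_1 = 0.7635
D_2 = 0.9109
D_3 = 1.0094
D_4 = 1.1187
D_5 = 1.2397
TV_5 = 1.2986/(0.0803−0.0475) = 39.5909
P₀ = Σ Dₜ/(1+r)ᵗ + TV_5/(1+r)^5 = 30.8593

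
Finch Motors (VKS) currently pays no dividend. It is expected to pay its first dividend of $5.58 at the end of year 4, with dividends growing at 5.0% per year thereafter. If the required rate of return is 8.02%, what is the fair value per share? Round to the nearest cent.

Deferred-dividend DDM. At t=3 the remaining stream is a growing perpetuity with first payment D_4 = 5.58.
V_3 = D_4/(r−g) = 5.58/(0.0802−0.05) = 184.7682
P₀ = V_3/(1+r)^3 = 184.7682/(1+0.0802)^3 = 146.5935

$146.59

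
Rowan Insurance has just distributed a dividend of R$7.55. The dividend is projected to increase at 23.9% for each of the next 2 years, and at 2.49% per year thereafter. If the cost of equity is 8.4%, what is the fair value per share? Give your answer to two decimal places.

Two-stage DDM. Project D₁…D_2 at 0.239, terminal growth 0.0249, discount at r = 0.084.
D_1 = 9.3544
D_2 = 11.5902
Terminal value at t=2: TV = D_3/(r−g) = 11.8788/(0.084−0.0249) = 200.9942
P₀ = 9.3544/(1+0.084)^1 + 11.5902/(1+0.084)^2 + 200.9942/(1+0.084)^2 = 189.5438

R$189.54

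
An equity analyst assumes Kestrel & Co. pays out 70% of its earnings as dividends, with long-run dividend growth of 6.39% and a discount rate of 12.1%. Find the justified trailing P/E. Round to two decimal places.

Justified trailing P/E = b(1+g)/(r−g) = 0.70×(1+0.0639)/(0.121−0.0639) = 13.0426

13.04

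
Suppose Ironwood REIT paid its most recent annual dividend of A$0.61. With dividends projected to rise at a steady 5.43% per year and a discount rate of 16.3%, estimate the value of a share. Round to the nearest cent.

Gordon growth model: P₀ = D₁/(r − g). D₁ = 0.61 × (1 + 0.0543) = 0.6431.
P₀ = 0.6431 / (0.163 − 0.0543) = 0.6431 / 0.1087 = 5.9165

A$5.92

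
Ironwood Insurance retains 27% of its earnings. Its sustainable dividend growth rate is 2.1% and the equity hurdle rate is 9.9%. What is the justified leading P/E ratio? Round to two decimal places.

9.36

Payout ratio b = 1 − 0.27 = 0.73.
Justified leading P/E = b/(r−g) = 0.73/(0.099−0.021) = 9.3590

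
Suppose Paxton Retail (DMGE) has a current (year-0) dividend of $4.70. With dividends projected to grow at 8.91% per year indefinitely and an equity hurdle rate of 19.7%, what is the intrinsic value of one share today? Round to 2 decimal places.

Gordon growth model: P₀ = D₁/(r − g). D₁ = 4.70 × (1 + 0.0891) = 5.1188.
P₀ = 5.1188 / (0.197 − 0.0891) = 5.1188 / 0.1079 = 47.4399

$47.44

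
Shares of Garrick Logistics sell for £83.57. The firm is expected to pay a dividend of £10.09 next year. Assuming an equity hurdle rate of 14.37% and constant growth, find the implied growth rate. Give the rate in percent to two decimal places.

2.30%

From P₀ = D₁/(r − g), the implied growth is g = r − D₁/P₀.
g = 0.1437 − 10.09/83.57 = 0.1437 − 0.12074 = 0.02296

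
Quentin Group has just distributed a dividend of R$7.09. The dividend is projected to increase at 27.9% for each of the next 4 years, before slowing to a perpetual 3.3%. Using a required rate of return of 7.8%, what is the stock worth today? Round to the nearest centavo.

Two-stage DDM. Project D₁…D_4 at 0.279, terminal growth 0.033, discount at r = 0.078.
D_1 = 9.0681
D_2 = 11.5981
D_3 = 14.8340
D_4 = 18.9727
Terminal value at t=4: TV = D_5/(r−g) = 19.5988/(0.078−0.033) = 435.5281
P₀ = 9.0681/(1+0.078)^1 + 11.5981/(1+0.078)^2 + 14.8340/(1+0.078)^3 + 18.9727/(1+0.078)^4 + 435.5281/(1+0.078)^4 = 366.7915

R$366.79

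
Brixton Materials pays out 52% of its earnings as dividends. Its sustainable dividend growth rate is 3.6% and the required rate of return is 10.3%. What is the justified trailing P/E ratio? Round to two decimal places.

Justified trailing P/E = b(1+g)/(r−g) = 0.52×(1+0.036)/(0.103−0.036) = 8.0406

8.04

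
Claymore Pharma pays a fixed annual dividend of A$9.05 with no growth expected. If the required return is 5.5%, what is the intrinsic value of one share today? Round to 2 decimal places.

Zero-growth DDM (perpetuity): P₀ = D/r = 9.05 / 0.055 = 164.5455

A$164.55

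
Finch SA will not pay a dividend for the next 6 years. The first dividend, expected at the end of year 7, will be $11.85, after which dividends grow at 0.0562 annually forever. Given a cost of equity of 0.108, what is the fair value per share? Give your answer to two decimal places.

Deferred-dividend DDM. At t=6 the remaining stream is a growing perpetuity with first payment D_7 = 11.85.
V_6 = D_7/(r−g) = 11.85/(0.108−0.0562) = 228.7645
P₀ = V_6/(1+r)^6 = 228.7645/(1+0.108)^6 = 123.6374

$123.64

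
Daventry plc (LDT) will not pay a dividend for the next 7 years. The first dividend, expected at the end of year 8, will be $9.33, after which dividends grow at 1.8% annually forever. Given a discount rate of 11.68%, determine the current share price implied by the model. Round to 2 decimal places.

$43.58

Deferred-dividend DDM. At t=7 the remaining stream is a growing perpetuity with first payment D_8 = 9.33.
V_7 = D_8/(r−g) = 9.33/(0.1168−0.018) = 94.4332
P₀ = V_7/(1+r)^7 = 94.4332/(1+0.1168)^7 = 43.5810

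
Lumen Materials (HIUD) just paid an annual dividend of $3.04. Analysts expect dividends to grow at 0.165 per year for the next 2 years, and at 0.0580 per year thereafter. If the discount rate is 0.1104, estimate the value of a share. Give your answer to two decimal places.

Two-stage DDM. Project D₁…D_2 at 0.165, terminal growth 0.058, discount at r = 0.1104.
D_1 = 3.5416
D_2 = 4.1260
Terminal value at t=2: TV = D_3/(r−g) = 4.3653/(0.1104−0.058) = 83.3067
P₀ = 3.5416/(1+0.1104)^1 + 4.1260/(1+0.1104)^2 + 83.3067/(1+0.1104)^2 = 74.1007

$74.10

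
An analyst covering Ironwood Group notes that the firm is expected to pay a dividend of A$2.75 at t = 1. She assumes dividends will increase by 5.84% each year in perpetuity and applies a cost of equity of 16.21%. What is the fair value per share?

Gordon growth model: P₀ = D₁/(r − g), with D₁ = 2.75 given directly.
P₀ = 2.7500 / (0.1621 − 0.0584) = 2.7500 / 0.1037 = 26.5188

A$26.52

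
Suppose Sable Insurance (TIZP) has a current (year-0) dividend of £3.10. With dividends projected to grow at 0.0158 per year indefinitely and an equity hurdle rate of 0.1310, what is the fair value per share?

£27.33

Gordon growth model: P₀ = D₁/(r − g). D₁ = 3.10 × (1 + 0.0158) = 3.1490.
P₀ = 3.1490 / (0.131 − 0.0158) = 3.1490 / 0.1152 = 27.3349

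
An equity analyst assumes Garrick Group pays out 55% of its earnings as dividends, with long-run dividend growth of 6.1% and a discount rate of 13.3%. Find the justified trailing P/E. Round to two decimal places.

Justified trailing P/E = b(1+g)/(r−g) = 0.55×(1+0.061)/(0.133−0.061) = 8.1049

8.10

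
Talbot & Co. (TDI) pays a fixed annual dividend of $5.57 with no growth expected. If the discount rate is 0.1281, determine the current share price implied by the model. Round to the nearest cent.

Zero-growth DDM (perpetuity): P₀ = D/r = 5.57 / 0.1281 = 43.4817

$43.48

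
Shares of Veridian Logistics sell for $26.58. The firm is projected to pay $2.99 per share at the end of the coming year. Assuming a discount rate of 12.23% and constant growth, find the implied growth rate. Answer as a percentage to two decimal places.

0.98%

From P₀ = D₁/(r − g), the implied growth is g = r − D₁/P₀.
g = 0.1223 − 2.99/26.58 = 0.1223 − 0.11249 = 0.00981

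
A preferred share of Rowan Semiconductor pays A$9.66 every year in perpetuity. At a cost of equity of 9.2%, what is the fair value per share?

A$105.00

Zero-growth DDM (perpetuity): P₀ = D/r = 9.66 / 0.092 = 105.0000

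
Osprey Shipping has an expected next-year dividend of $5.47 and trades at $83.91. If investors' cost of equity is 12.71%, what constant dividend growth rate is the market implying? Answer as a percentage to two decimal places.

From P₀ = D₁/(r − g), the implied growth is g = r − D₁/P₀.
g = 0.1271 − 5.47/83.91 = 0.1271 − 0.06519 = 0.06191

6.19%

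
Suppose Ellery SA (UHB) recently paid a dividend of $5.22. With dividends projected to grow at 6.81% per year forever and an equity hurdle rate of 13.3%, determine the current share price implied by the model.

$85.91

Gordon growth model: P₀ = D₁/(r − g). D₁ = 5.22 × (1 + 0.0681) = 5.5755.
P₀ = 5.5755 / (0.133 − 0.0681) = 5.5755 / 0.0649 = 85.9088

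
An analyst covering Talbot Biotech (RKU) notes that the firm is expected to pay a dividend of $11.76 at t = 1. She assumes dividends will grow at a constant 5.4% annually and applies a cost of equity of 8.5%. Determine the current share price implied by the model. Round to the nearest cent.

$379.35

Gordon growth model: P₀ = D₁/(r − g), with D₁ = 11.76 given directly.
P₀ = 11.7600 / (0.085 − 0.054) = 11.7600 / 0.031 = 379.3548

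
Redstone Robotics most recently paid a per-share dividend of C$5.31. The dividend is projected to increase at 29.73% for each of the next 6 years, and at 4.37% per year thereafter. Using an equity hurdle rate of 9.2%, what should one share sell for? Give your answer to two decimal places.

C$383.35

Two-stage DDM. Project D₁…D_6 at 0.2973, terminal growth 0.0437, discount at r = 0.092.
D_1 = 6.8887
D_2 = 8.9367
D_3 = 11.5935
D_4 = 15.0403
D_5 = 19.5118
D_6 = 25.3126
Terminal value at t=6: TV = D_7/(r−g) = 26.4188/(0.092−0.0437) = 546.9726
P₀ = 6.8887/(1+0.092)^1 + 8.9367/(1+0.092)^2 + 11.5935/(1+0.092)^3 + 15.0403/(1+0.092)^4 + 19.5118/(1+0.092)^5 + 25.3126/(1+0.092)^6 + 546.9726/(1+0.092)^6 = 383.3508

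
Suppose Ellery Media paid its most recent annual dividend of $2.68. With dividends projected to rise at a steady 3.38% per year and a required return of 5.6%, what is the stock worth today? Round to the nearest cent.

$124.80

Gordon growth model: P₀ = D₁/(r − g). D₁ = 2.68 × (1 + 0.0338) = 2.7706.
P₀ = 2.7706 / (0.056 − 0.0338) = 2.7706 / 0.0222 = 124.8011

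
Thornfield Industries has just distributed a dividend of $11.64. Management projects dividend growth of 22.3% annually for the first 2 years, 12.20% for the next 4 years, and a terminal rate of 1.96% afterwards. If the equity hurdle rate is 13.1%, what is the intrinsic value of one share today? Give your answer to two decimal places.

$200.22

Three-stage DDM. Project D₁…D_6; terminal Gordon value at t=6 with g = 0.0196; discount at r = 0.131.
D_1 = 14.2357
D_2 = 17.4103
D_3 = 19.5343
D_4 = 21.9175
D_5 = 24.5915
D_6 = 27.5916
TV_6 = 28.1324/(0.131−0.0196) = 252.5352
P₀ = Σ Dₜ/(1+r)ᵗ + TV_6/(1+r)^6 = 200.2212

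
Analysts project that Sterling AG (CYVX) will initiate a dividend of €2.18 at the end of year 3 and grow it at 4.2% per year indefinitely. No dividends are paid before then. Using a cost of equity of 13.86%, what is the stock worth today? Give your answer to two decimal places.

€17.41

Deferred-dividend DDM. At t=2 the remaining stream is a growing perpetuity with first payment D_3 = 2.18.
V_2 = D_3/(r−g) = 2.18/(0.1386−0.042) = 22.5673
P₀ = V_2/(1+r)^2 = 22.5673/(1+0.1386)^2 = 17.4075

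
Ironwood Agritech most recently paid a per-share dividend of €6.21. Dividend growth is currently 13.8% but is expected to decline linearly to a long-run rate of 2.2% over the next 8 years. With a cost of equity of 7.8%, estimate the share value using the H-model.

€164.79

H-model: P₀ = D₀[(1+g_L) + H(g_S−g_L)]/(r−g_L), with H = 8/2 = 4.
P₀ = 6.21 × [(1+0.022) + 4×(0.138−0.022)] / (0.078−0.022)
   = 6.21 × 1.4860 / 0.056 = 164.7868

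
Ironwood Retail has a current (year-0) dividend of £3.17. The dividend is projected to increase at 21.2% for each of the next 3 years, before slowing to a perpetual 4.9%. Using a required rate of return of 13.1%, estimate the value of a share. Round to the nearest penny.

Two-stage DDM. Project D₁…D_3 at 0.212, terminal growth 0.049, discount at r = 0.131.
D_1 = 3.8420
D_2 = 4.6566
D_3 = 5.6437
Terminal value at t=3: TV = D_4/(r−g) = 5.9203/(0.131−0.049) = 72.1986
P₀ = 3.8420/(1+0.131)^1 + 4.6566/(1+0.131)^2 + 5.6437/(1+0.131)^3 + 72.1986/(1+0.131)^3 = 60.8430

£60.84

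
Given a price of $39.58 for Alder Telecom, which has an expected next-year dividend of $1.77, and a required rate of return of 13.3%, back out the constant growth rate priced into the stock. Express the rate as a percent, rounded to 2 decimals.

From P₀ = D₁/(r − g), the implied growth is g = r − D₁/P₀.
g = 0.133 − 1.77/39.58 = 0.133 − 0.04472 = 0.08828

8.83%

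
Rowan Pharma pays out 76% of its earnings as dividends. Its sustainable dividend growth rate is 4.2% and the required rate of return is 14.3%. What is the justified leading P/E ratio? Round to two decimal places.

Justified leading P/E = b/(r−g) = 0.76/(0.143−0.042) = 7.5248

7.52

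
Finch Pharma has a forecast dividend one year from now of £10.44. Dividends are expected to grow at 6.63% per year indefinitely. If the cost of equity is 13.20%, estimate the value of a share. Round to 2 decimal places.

£158.90

Gordon growth model: P₀ = D₁/(r − g), with D₁ = 10.44 given directly.
P₀ = 10.4400 / (0.132 − 0.0663) = 10.4400 / 0.0657 = 158.9041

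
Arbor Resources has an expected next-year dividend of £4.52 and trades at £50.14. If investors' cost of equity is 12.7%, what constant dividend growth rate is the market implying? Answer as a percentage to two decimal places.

3.69%

From P₀ = D₁/(r − g), the implied growth is g = r − D₁/P₀.
g = 0.127 − 4.52/50.14 = 0.127 − 0.09015 = 0.03685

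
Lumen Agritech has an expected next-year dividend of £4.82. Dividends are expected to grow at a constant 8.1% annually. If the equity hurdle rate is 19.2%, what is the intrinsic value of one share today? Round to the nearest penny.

Gordon growth model: P₀ = D₁/(r − g), with D₁ = 4.82 given directly.
P₀ = 4.8200 / (0.192 − 0.081) = 4.8200 / 0.111 = 43.4234

£43.42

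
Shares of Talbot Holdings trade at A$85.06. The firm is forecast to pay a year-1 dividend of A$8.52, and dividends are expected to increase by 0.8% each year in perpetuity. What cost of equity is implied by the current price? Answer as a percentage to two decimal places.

Rearranging the constant-growth DDM: r = D₁/P₀ + g.
r = 8.5200 / 85.06 + 0.008 = 0.10016 + 0.008 = 0.10816

10.82%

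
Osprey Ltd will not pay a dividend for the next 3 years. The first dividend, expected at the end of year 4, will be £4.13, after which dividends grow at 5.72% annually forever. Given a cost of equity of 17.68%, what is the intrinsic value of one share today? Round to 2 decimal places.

Deferred-dividend DDM. At t=3 the remaining stream is a growing perpetuity with first payment D_4 = 4.13.
V_3 = D_4/(r−g) = 4.13/(0.1768−0.0572) = 34.5318
P₀ = V_3/(1+r)^3 = 34.5318/(1+0.1768)^3 = 21.1890

£21.19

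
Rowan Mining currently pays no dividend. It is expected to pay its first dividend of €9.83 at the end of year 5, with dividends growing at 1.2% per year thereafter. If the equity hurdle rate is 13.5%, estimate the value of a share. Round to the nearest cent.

€48.16

Deferred-dividend DDM. At t=4 the remaining stream is a growing perpetuity with first payment D_5 = 9.83.
V_4 = D_5/(r−g) = 9.83/(0.135−0.012) = 79.9187
P₀ = V_4/(1+r)^4 = 79.9187/(1+0.135)^4 = 48.1576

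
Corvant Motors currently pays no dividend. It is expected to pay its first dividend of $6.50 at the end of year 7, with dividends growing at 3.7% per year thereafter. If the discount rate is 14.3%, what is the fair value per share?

$27.50

Deferred-dividend DDM. At t=6 the remaining stream is a growing perpetuity with first payment D_7 = 6.50.
V_6 = D_7/(r−g) = 6.50/(0.143−0.037) = 61.3208
P₀ = V_6/(1+r)^6 = 61.3208/(1+0.143)^6 = 27.4998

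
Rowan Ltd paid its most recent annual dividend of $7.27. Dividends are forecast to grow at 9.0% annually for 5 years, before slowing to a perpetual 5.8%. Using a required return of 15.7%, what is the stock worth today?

$88.16

Two-stage DDM. Project D₁…D_5 at 0.09, terminal growth 0.058, discount at r = 0.157.
D_1 = 7.9243
D_2 = 8.6375
D_3 = 9.4149
D_4 = 10.2622
D_5 = 11.1858
Terminal value at t=5: TV = D_6/(r−g) = 11.8346/(0.157−0.058) = 119.5411
P₀ = 7.9243/(1+0.157)^1 + 8.6375/(1+0.157)^2 + 9.4149/(1+0.157)^3 + 10.2622/(1+0.157)^4 + 11.1858/(1+0.157)^5 + 119.5411/(1+0.157)^5 = 88.1588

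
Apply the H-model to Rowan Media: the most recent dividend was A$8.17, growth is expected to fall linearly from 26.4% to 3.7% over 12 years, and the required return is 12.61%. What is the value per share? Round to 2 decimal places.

A$219.98

H-model: P₀ = D₀[(1+g_L) + H(g_S−g_L)]/(r−g_L), with H = 12/2 = 6.
P₀ = 8.17 × [(1+0.037) + 6×(0.264−0.037)] / (0.1261−0.037)
   = 8.17 × 2.3990 / 0.0891 = 219.9756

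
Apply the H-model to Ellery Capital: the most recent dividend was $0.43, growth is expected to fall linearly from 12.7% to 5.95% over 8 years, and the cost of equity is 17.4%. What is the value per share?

$4.99

H-model: P₀ = D₀[(1+g_L) + H(g_S−g_L)]/(r−g_L), with H = 8/2 = 4.
P₀ = 0.43 × [(1+0.0595) + 4×(0.127−0.0595)] / (0.174−0.0595)
   = 0.43 × 1.3295 / 0.1145 = 4.9929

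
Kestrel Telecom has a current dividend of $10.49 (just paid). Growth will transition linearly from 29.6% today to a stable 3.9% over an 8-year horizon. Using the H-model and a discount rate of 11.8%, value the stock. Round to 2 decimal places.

H-model: P₀ = D₀[(1+g_L) + H(g_S−g_L)]/(r−g_L), with H = 8/2 = 4.
P₀ = 10.49 × [(1+0.039) + 4×(0.296−0.039)] / (0.118−0.039)
   = 10.49 × 2.0670 / 0.079 = 274.4662

$274.47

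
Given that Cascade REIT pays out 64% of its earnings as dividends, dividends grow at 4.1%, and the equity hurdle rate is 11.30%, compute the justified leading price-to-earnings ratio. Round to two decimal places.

Justified leading P/E = b/(r−g) = 0.64/(0.113−0.041) = 8.8889

8.89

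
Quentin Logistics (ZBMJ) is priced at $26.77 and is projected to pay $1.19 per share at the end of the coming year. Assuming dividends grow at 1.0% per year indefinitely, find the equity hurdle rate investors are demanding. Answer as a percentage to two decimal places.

Rearranging the constant-growth DDM: r = D₁/P₀ + g.
r = 1.1900 / 26.77 + 0.01 = 0.04445 + 0.01 = 0.05445

5.45%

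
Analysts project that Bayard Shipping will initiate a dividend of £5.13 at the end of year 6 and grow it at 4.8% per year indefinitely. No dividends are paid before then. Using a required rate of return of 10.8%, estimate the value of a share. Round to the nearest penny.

£51.20

Deferred-dividend DDM. At t=5 the remaining stream is a growing perpetuity with first payment D_6 = 5.13.
V_5 = D_6/(r−g) = 5.13/(0.108−0.048) = 85.5000
P₀ = V_5/(1+r)^5 = 85.5000/(1+0.108)^5 = 51.1997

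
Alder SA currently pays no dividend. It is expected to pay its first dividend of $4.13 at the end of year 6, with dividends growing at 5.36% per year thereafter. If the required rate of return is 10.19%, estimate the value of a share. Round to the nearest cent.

$52.64

Deferred-dividend DDM. At t=5 the remaining stream is a growing perpetuity with first payment D_6 = 4.13.
V_5 = D_6/(r−g) = 4.13/(0.1019−0.0536) = 85.5072
P₀ = V_5/(1+r)^5 = 85.5072/(1+0.1019)^5 = 52.6371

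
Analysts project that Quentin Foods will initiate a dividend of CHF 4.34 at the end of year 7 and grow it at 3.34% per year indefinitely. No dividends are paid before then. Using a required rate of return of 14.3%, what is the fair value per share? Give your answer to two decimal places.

Deferred-dividend DDM. At t=6 the remaining stream is a growing perpetuity with first payment D_7 = 4.34.
V_6 = D_7/(r−g) = 4.34/(0.143−0.0334) = 39.5985
P₀ = V_6/(1+r)^6 = 39.5985/(1+0.143)^6 = 17.7583

CHF 17.76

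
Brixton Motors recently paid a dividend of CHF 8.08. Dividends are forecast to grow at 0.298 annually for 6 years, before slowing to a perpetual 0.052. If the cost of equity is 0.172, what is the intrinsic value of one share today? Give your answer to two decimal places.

Two-stage DDM. Project D₁…D_6 at 0.298, terminal growth 0.052, discount at r = 0.172.
D_1 = 10.4878
D_2 = 13.6132
D_3 = 17.6700
D_4 = 22.9356
D_5 = 29.7704
D_6 = 38.6420
Terminal value at t=6: TV = D_7/(r−g) = 40.6514/(0.172−0.052) = 338.7615
P₀ = 10.4878/(1+0.172)^1 + 13.6132/(1+0.172)^2 + 17.6700/(1+0.172)^3 + 22.9356/(1+0.172)^4 + 29.7704/(1+0.172)^5 + 38.6420/(1+0.172)^6 + 338.7615/(1+0.172)^6 = 201.0814

CHF 201.08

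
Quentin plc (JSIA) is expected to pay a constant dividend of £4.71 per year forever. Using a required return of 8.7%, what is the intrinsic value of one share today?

Zero-growth DDM (perpetuity): P₀ = D/r = 4.71 / 0.087 = 54.1379

£54.14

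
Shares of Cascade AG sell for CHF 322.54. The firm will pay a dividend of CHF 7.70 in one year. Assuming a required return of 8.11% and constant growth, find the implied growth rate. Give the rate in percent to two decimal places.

From P₀ = D₁/(r − g), the implied growth is g = r − D₁/P₀.
g = 0.0811 − 7.70/322.54 = 0.0811 − 0.02387 = 0.05723

5.72%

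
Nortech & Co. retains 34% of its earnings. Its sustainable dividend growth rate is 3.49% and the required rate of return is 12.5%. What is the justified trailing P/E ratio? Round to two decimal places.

7.58

Payout ratio b = 1 − 0.34 = 0.66.
Justified trailing P/E = b(1+g)/(r−g) = 0.66×(1+0.0349)/(0.125−0.0349) = 7.5808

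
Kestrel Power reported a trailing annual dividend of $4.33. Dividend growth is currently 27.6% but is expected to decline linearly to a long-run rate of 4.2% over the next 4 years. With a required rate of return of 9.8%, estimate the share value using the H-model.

H-model: P₀ = D₀[(1+g_L) + H(g_S−g_L)]/(r−g_L), with H = 4/2 = 2.
P₀ = 4.33 × [(1+0.042) + 2×(0.276−0.042)] / (0.098−0.042)
   = 4.33 × 1.5100 / 0.056 = 116.7554

$116.76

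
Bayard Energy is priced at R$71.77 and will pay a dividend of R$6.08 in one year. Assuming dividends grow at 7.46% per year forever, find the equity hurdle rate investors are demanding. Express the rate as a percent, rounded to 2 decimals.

15.93%

Rearranging the constant-growth DDM: r = D₁/P₀ + g.
r = 6.0800 / 71.77 + 0.0746 = 0.08472 + 0.0746 = 0.15932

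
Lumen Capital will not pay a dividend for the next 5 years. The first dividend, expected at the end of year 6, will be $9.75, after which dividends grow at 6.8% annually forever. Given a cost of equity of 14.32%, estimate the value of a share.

Deferred-dividend DDM. At t=5 the remaining stream is a growing perpetuity with first payment D_6 = 9.75.
V_5 = D_6/(r−g) = 9.75/(0.1432−0.068) = 129.6543
P₀ = V_5/(1+r)^5 = 129.6543/(1+0.1432)^5 = 66.4012

$66.40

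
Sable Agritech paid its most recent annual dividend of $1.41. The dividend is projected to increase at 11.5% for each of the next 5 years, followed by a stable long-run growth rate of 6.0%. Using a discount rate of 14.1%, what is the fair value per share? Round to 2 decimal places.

Two-stage DDM. Project D₁…D_5 at 0.115, terminal growth 0.06, discount at r = 0.141.
D_1 = 1.5721
D_2 = 1.7529
D_3 = 1.9545
D_4 = 2.1793
D_5 = 2.4299
Terminal value at t=5: TV = D_6/(r−g) = 2.5757/(0.141−0.06) = 31.7991
P₀ = 1.5721/(1+0.141)^1 + 1.7529/(1+0.141)^2 + 1.9545/(1+0.141)^3 + 2.1793/(1+0.141)^4 + 2.4299/(1+0.141)^5 + 31.7991/(1+0.141)^5 = 23.0256

$23.03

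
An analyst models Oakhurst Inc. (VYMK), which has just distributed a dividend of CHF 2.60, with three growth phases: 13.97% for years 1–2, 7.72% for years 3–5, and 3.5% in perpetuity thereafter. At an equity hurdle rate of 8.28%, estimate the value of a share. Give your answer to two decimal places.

Three-stage DDM. Project D₁…D_5; terminal Gordon value at t=5 with g = 0.035; discount at r = 0.0828.
D_1 = 2.9632
D_2 = 3.3772
D_3 = 3.6379
D_4 = 3.9187
D_5 = 4.2213
TV_5 = 4.3690/(0.0828−0.035) = 91.4020
P₀ = Σ Dₜ/(1+r)ᵗ + TV_5/(1+r)^5 = 75.5758

CHF 75.58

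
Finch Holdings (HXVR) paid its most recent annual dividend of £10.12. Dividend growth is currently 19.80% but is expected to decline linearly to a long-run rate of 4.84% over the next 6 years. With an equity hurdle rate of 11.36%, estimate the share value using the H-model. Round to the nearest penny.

£232.39

H-model: P₀ = D₀[(1+g_L) + H(g_S−g_L)]/(r−g_L), with H = 6/2 = 3.
P₀ = 10.12 × [(1+0.0484) + 3×(0.198−0.0484)] / (0.1136−0.0484)
   = 10.12 × 1.4972 / 0.0652 = 232.3875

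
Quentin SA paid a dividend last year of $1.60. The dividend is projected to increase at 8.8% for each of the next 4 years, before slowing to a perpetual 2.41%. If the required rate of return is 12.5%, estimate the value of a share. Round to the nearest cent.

Two-stage DDM. Project D₁…D_4 at 0.088, terminal growth 0.0241, discount at r = 0.125.
D_1 = 1.7408
D_2 = 1.8940
D_3 = 2.0607
D_4 = 2.2420
Terminal value at t=4: TV = D_5/(r−g) = 2.2960/(0.125−0.0241) = 22.7555
P₀ = 1.7408/(1+0.125)^1 + 1.8940/(1+0.125)^2 + 2.0607/(1+0.125)^3 + 2.2420/(1+0.125)^4 + 22.7555/(1+0.125)^4 = 20.0970

$20.10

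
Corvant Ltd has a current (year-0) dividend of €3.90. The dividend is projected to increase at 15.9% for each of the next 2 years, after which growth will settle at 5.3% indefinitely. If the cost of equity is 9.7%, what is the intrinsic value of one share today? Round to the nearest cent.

€112.66

Two-stage DDM. Project D₁…D_2 at 0.159, terminal growth 0.053, discount at r = 0.097.
D_1 = 4.5201
D_2 = 5.2388
Terminal value at t=2: TV = D_3/(r−g) = 5.5165/(0.097−0.053) = 125.3739
P₀ = 4.5201/(1+0.097)^1 + 5.2388/(1+0.097)^2 + 125.3739/(1+0.097)^2 = 112.6560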